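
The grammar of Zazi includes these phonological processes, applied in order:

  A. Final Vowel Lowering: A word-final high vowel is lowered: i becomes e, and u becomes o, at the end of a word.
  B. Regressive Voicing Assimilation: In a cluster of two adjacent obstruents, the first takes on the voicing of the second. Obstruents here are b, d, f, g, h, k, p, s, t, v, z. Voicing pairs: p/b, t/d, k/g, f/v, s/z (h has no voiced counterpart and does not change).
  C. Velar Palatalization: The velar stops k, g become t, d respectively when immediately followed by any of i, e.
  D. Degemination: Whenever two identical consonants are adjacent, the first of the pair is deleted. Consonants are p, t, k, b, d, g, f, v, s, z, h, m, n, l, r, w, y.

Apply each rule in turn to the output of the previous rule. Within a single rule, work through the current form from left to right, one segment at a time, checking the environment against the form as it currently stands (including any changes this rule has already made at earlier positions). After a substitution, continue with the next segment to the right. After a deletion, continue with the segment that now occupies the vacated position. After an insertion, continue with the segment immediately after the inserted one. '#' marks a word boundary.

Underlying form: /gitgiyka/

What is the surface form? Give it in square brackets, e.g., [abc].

A Final Vowel Lowering: no change — [gitgiyka]
B Regressive Voicing Assimilation: [gitgiyka] → [gidgiyka]
C Velar Palatalization: [gidgiyka] → [diddiyka]
D Degemination: [diddiyka] → [didiyka]

[didiyka]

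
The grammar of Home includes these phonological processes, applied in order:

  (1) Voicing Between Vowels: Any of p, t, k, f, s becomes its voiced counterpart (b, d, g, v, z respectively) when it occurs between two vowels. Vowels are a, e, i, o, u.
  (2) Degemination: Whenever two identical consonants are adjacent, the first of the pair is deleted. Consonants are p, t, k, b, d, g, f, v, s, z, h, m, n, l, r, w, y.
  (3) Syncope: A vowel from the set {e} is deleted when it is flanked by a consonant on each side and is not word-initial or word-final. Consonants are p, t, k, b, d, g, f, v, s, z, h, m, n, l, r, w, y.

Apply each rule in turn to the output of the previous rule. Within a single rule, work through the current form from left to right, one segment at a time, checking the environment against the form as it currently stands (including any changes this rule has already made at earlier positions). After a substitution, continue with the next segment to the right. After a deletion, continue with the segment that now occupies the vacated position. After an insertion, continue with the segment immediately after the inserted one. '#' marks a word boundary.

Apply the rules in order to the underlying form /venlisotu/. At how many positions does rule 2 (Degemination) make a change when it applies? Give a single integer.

0

(1) Voicing Between Vowels: [venlisotu] → [venlizodu]
(2) Degemination: no change — [venlizodu]
(3) Syncope: [venlizodu] → [vnlizodu]
Rule 2 changed 0 position(s).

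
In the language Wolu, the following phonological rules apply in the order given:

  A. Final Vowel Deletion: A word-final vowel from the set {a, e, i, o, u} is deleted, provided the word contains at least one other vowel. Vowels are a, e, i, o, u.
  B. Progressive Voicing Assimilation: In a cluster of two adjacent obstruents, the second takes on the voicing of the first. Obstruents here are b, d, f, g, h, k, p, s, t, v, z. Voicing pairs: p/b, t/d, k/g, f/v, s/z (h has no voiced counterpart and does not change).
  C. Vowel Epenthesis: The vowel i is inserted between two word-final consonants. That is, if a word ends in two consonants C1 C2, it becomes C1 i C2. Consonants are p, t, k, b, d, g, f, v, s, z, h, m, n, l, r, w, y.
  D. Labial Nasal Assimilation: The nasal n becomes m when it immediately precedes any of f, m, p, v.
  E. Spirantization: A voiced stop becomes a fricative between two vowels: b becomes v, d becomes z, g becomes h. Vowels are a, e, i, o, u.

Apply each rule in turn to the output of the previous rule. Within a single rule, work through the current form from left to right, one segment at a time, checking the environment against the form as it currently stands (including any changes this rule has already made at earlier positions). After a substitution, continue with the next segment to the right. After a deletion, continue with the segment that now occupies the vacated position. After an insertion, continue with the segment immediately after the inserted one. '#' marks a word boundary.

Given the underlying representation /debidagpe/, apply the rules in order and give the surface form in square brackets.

A Final Vowel Deletion: [debidagpe] → [debidagp]
B Progressive Voicing Assimilation: [debidagp] → [debidagb]
C Vowel Epenthesis: [debidagb] → [debidagib]
D Labial Nasal Assimilation: no change — [debidagib]
E Spirantization: [debidagib] → [devizahib]

[devizahib]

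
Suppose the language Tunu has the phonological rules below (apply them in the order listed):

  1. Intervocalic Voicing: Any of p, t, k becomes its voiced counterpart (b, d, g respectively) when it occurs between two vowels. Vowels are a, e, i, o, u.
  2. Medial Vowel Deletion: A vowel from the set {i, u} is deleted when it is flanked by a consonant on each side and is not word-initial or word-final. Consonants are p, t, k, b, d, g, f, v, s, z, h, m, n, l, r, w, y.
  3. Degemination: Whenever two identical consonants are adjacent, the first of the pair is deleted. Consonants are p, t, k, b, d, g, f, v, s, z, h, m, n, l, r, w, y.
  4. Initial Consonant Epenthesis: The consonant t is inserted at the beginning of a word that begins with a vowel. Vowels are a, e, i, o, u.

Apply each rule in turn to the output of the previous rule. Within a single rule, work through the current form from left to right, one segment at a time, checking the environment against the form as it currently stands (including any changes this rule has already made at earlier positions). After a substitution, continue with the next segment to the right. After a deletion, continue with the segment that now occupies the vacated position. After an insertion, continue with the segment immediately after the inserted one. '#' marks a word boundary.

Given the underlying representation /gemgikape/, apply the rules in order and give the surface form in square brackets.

1 Intervocalic Voicing: [gemgikape] → [gemgigabe]
2 Medial Vowel Deletion: [gemgigabe] → [gemggabe]
3 Degemination: [gemggabe] → [gemgabe]
4 Initial Consonant Epenthesis: no change — [gemgabe]

[gemgabe]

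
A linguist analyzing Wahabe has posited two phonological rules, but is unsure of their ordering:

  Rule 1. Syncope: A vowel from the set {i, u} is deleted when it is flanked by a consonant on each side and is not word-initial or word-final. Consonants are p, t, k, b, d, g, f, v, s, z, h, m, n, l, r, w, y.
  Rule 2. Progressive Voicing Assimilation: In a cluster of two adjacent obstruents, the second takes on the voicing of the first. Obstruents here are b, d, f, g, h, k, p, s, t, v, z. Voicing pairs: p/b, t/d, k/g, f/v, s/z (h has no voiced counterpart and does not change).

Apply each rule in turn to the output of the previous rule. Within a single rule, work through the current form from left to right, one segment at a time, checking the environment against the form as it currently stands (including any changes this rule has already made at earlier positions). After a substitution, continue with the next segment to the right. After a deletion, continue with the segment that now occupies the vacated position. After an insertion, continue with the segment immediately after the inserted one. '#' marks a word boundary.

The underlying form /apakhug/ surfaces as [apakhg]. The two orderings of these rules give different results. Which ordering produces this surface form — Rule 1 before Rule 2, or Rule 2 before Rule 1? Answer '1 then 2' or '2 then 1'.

Order 1 then 2:
  1 Syncope: [apakhug] → [apakhg]
  2 Progressive Voicing Assimilation: [apakhg] → [apakhk]
  result: [apakhk]
Order 2 then 1:
  2 Progressive Voicing Assimilation: no change — [apakhug]
  1 Syncope: [apakhug] → [apakhg]
  result: [apakhg]

2 then 1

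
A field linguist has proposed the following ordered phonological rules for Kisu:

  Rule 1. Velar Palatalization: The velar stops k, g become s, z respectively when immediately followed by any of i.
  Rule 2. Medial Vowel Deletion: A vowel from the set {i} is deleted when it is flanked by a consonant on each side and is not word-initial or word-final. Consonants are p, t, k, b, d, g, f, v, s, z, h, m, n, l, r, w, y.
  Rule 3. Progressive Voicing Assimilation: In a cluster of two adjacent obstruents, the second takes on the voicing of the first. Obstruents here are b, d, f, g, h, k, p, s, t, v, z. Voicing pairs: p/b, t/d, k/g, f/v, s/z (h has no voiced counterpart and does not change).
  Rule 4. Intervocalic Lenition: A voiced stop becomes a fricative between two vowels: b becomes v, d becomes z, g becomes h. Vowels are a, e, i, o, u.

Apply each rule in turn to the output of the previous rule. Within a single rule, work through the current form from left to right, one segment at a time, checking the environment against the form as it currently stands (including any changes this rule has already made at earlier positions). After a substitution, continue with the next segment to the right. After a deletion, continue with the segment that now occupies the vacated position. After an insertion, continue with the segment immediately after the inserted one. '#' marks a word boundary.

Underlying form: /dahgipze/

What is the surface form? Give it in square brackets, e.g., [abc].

[dahspse]

Rule 1 Velar Palatalization: [dahgipze] → [dahzipze]
Rule 2 Medial Vowel Deletion: [dahzipze] → [dahzpze]
Rule 3 Progressive Voicing Assimilation: [dahzpze] → [dahspse]
Rule 4 Intervocalic Lenition: no change — [dahspse]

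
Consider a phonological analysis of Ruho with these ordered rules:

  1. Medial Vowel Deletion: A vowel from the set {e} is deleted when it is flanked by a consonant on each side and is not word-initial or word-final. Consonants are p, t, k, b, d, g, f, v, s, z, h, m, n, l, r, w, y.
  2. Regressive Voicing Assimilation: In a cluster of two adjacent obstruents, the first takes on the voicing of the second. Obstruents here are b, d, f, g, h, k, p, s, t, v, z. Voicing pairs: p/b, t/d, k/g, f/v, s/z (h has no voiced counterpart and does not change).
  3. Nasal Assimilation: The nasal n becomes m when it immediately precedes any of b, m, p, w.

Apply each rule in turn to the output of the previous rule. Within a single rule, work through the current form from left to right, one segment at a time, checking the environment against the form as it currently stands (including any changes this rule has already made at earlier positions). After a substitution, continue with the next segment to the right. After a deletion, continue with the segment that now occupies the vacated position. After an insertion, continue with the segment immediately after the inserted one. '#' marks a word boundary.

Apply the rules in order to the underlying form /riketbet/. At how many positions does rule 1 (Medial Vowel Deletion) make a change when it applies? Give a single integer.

2

1 Medial Vowel Deletion: [riketbet] → [riktbt]
2 Regressive Voicing Assimilation: [riktbt] → [rikdpt]
3 Nasal Assimilation: no change — [rikdpt]
Rule 1 changed 2 position(s).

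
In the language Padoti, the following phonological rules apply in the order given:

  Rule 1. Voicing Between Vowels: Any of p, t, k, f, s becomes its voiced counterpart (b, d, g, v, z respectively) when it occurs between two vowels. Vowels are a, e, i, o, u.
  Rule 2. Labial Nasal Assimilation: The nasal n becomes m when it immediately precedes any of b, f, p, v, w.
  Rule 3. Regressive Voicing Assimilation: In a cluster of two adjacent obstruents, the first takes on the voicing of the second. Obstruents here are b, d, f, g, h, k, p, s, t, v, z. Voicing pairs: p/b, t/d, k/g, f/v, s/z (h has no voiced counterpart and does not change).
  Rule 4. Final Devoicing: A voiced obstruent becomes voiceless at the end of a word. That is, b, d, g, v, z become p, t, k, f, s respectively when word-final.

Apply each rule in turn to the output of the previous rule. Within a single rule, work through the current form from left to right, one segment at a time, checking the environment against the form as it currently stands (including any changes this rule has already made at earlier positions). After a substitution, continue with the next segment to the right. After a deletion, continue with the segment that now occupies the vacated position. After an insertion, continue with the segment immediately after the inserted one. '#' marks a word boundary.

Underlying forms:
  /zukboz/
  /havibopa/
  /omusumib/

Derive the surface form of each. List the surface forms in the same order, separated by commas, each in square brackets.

[zugbos], [haviboba], [omuzumip]

/zukboz/:
  Rule 1 Voicing Between Vowels: no change — [zukboz]
  Rule 2 Labial Nasal Assimilation: no change — [zukboz]
  Rule 3 Regressive Voicing Assimilation: [zukboz] → [zugboz]
  Rule 4 Final Devoicing: [zugboz] → [zugbos]
/havibopa/:
  Rule 1 Voicing Between Vowels: [havibopa] → [haviboba]
  Rule 2 Labial Nasal Assimilation: no change — [haviboba]
  Rule 3 Regressive Voicing Assimilation: no change — [haviboba]
  Rule 4 Final Devoicing: no change — [haviboba]
/omusumib/:
  Rule 1 Voicing Between Vowels: [omusumib] → [omuzumib]
  Rule 2 Labial Nasal Assimilation: no change — [omuzumib]
  Rule 3 Regressive Voicing Assimilation: no change — [omuzumib]
  Rule 4 Final Devoicing: [omuzumib] → [omuzumip]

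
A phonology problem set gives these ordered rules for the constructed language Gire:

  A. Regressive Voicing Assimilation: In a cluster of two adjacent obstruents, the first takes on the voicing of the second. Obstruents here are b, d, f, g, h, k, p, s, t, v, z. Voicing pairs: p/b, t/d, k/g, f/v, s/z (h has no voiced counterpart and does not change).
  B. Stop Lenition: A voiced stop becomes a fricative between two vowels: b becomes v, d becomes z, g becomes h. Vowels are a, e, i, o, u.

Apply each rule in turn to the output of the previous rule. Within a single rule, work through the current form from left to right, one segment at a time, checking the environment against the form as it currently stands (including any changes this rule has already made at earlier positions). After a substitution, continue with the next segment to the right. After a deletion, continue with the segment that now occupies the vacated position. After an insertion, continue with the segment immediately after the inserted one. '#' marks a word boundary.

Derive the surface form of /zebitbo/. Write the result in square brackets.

A Regressive Voicing Assimilation: [zebitbo] → [zebidbo]
B Stop Lenition: [zebidbo] → [zevidbo]

[zevidbo]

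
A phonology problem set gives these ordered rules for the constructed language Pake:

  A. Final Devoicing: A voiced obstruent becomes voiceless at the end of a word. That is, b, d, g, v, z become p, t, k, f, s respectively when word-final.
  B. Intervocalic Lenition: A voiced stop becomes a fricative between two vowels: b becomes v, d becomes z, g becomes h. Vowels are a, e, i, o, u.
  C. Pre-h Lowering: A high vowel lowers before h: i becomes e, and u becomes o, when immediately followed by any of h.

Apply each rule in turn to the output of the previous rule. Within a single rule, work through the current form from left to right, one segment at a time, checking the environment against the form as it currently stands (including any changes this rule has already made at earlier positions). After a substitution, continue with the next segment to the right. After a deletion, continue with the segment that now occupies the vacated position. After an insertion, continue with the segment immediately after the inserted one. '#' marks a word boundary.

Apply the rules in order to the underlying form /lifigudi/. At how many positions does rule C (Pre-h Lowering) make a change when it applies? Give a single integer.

1

A Final Devoicing: no change — [lifigudi]
B Intervocalic Lenition: [lifigudi] → [lifihuzi]
C Pre-h Lowering: [lifihuzi] → [lifehuzi]
Rule C changed 1 position(s).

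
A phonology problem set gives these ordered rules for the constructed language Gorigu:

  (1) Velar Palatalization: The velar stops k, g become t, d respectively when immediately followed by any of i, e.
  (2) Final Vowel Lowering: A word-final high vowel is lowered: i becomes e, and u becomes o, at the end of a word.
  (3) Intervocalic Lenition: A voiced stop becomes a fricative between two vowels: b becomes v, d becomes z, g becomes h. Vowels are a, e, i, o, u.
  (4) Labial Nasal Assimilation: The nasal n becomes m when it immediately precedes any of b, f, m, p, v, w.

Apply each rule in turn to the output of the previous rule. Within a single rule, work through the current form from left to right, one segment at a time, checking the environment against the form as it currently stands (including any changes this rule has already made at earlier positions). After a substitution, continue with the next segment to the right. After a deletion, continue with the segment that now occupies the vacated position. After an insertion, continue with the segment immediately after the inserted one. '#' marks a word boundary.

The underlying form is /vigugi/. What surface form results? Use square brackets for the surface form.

(1) Velar Palatalization: [vigugi] → [vigudi]
(2) Final Vowel Lowering: [vigudi] → [vigude]
(3) Intervocalic Lenition: [vigude] → [vihuze]
(4) Labial Nasal Assimilation: no change — [vihuze]

[vihuze]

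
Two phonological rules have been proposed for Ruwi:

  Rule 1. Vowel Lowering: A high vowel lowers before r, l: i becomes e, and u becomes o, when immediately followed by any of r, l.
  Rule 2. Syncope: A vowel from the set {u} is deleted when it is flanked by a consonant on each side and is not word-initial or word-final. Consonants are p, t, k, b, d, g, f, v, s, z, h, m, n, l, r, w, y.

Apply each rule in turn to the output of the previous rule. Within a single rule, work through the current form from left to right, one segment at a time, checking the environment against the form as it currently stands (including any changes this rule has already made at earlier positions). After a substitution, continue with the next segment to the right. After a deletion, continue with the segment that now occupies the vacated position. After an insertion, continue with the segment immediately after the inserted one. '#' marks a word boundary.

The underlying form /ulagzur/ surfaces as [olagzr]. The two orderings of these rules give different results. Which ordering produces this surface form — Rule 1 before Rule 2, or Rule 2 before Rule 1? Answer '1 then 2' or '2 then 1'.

2 then 1

Order 1 then 2:
  1 Vowel Lowering: [ulagzur] → [olagzor]
  2 Syncope: no change — [olagzor]
  result: [olagzor]
Order 2 then 1:
  2 Syncope: [ulagzur] → [ulagzr]
  1 Vowel Lowering: [ulagzr] → [olagzr]
  result: [olagzr]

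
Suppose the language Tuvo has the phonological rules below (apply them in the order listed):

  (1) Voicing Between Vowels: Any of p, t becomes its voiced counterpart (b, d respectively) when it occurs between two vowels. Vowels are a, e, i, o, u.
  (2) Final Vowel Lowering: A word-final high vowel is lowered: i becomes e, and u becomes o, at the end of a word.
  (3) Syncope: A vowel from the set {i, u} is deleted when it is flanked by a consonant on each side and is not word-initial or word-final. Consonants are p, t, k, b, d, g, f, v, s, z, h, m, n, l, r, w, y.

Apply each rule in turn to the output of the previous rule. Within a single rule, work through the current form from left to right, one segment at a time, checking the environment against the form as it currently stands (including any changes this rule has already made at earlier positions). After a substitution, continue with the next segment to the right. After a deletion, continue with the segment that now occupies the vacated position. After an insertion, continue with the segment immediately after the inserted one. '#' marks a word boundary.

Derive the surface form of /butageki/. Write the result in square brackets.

(1) Voicing Between Vowels: [butageki] → [budageki]
(2) Final Vowel Lowering: [budageki] → [budageke]
(3) Syncope: [budageke] → [bdageke]

[bdageke]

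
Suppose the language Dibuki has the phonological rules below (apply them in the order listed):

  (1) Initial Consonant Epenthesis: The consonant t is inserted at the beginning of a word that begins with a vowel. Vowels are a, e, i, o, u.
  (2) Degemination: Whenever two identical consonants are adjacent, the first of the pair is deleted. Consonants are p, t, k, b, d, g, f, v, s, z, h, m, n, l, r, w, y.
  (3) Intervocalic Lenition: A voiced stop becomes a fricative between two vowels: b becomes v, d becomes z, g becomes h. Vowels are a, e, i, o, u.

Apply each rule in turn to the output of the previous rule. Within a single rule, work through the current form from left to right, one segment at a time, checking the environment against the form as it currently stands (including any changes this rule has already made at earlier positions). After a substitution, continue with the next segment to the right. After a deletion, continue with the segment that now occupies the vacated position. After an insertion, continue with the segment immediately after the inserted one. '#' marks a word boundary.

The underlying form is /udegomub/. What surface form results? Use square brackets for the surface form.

(1) Initial Consonant Epenthesis: [udegomub] → [tudegomub]
(2) Degemination: no change — [tudegomub]
(3) Intervocalic Lenition: [tudegomub] → [tuzehomub]

[tuzehomub]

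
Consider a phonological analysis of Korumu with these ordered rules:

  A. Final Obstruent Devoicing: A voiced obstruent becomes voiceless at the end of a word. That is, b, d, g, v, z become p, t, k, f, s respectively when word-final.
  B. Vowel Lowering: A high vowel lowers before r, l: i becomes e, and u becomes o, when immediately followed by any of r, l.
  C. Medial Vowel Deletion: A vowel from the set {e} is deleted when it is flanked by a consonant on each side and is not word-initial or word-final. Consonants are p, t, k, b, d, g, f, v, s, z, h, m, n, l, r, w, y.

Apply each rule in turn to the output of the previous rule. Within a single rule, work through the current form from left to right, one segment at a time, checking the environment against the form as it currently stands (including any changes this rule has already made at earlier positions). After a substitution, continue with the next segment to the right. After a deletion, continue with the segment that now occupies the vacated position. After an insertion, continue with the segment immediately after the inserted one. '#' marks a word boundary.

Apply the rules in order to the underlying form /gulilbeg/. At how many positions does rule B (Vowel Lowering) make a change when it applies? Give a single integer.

A Final Obstruent Devoicing: [gulilbeg] → [gulilbek]
B Vowel Lowering: [gulilbek] → [golelbek]
C Medial Vowel Deletion: [golelbek] → [gollbk]
Rule B changed 2 position(s).

2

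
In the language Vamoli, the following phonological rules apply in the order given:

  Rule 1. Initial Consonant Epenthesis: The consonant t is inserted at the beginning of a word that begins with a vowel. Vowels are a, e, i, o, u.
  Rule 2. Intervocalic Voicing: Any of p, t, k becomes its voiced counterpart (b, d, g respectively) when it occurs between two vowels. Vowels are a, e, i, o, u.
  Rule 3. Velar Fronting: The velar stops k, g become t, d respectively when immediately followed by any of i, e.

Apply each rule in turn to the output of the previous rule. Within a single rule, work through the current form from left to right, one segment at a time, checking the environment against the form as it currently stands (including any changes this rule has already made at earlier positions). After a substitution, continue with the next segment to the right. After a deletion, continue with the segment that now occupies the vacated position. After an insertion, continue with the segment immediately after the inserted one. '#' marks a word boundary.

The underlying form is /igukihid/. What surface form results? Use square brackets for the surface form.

[tigudihid]

Rule 1 Initial Consonant Epenthesis: [igukihid] → [tigukihid]
Rule 2 Intervocalic Voicing: [tigukihid] → [tigugihid]
Rule 3 Velar Fronting: [tigugihid] → [tigudihid]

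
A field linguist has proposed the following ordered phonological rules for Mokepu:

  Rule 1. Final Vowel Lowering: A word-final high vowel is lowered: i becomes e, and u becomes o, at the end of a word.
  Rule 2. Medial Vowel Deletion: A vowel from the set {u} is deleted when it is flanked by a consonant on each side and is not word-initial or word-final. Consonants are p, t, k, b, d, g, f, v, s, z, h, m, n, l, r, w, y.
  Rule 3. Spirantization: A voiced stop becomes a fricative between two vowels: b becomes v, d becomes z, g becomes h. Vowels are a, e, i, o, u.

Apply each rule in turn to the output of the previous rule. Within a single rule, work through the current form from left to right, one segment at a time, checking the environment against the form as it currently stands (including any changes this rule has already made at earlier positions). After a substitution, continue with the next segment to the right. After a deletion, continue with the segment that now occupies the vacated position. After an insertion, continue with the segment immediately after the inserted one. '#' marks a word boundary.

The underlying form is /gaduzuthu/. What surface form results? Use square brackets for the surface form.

[gadztho]

Rule 1 Final Vowel Lowering: [gaduzuthu] → [gaduzutho]
Rule 2 Medial Vowel Deletion: [gaduzutho] → [gadztho]
Rule 3 Spirantization: no change — [gadztho]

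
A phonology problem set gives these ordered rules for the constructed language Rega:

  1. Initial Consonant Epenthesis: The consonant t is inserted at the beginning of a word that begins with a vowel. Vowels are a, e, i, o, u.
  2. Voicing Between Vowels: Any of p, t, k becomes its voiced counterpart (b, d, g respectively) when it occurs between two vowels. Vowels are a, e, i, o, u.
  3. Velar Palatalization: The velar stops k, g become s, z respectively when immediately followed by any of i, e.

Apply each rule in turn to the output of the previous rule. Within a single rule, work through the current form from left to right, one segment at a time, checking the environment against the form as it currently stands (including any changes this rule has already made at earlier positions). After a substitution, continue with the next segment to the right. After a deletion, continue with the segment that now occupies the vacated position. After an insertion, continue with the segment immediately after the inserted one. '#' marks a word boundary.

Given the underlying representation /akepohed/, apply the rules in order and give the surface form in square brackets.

[tazebohed]

1 Initial Consonant Epenthesis: [akepohed] → [takepohed]
2 Voicing Between Vowels: [takepohed] → [tagebohed]
3 Velar Palatalization: [tagebohed] → [tazebohed]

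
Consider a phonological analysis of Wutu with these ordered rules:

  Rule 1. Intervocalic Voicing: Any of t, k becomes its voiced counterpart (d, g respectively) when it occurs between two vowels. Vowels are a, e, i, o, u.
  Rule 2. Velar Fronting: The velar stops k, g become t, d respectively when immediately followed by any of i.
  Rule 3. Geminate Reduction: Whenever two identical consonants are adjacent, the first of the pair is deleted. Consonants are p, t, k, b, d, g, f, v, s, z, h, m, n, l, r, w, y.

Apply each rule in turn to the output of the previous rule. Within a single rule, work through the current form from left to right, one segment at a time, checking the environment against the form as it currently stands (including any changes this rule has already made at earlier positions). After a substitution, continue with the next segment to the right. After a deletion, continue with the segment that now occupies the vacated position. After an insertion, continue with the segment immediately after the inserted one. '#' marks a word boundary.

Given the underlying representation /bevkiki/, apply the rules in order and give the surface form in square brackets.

Rule 1 Intervocalic Voicing: [bevkiki] → [bevkigi]
Rule 2 Velar Fronting: [bevkigi] → [bevtidi]
Rule 3 Geminate Reduction: no change — [bevtidi]

[bevtidi]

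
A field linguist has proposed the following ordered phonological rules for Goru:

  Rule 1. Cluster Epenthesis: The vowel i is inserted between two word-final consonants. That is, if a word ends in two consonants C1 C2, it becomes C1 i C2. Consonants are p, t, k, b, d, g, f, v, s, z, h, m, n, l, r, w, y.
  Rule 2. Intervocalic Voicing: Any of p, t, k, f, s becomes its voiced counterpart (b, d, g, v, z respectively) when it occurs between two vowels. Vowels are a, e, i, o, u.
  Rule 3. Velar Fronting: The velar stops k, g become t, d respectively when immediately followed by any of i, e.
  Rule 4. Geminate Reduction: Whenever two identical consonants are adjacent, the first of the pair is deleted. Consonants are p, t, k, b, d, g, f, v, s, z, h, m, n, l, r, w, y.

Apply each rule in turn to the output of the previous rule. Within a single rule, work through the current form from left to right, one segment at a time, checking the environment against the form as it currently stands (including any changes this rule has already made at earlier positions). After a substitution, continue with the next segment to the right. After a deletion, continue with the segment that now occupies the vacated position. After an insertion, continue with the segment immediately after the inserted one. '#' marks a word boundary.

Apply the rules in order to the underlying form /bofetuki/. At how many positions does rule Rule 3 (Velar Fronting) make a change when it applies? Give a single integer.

1

Rule 1 Cluster Epenthesis: no change — [bofetuki]
Rule 2 Intervocalic Voicing: [bofetuki] → [bovedugi]
Rule 3 Velar Fronting: [bovedugi] → [bovedudi]
Rule 4 Geminate Reduction: no change — [bovedudi]
Rule Rule 3 changed 1 position(s).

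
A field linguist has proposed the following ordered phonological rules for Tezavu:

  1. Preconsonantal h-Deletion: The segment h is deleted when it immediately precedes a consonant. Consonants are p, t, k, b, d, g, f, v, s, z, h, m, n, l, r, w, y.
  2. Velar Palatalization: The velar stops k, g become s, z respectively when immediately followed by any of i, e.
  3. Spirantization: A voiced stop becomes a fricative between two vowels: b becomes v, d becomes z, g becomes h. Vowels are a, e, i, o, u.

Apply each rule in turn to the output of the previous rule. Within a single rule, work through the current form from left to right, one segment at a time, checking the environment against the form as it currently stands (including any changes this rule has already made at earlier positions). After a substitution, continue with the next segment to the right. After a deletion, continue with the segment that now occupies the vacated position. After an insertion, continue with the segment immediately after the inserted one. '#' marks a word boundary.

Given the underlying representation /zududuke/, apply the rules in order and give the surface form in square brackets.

[zuzuzuse]

1 Preconsonantal h-Deletion: no change — [zududuke]
2 Velar Palatalization: [zududuke] → [zududuse]
3 Spirantization: [zududuse] → [zuzuzuse]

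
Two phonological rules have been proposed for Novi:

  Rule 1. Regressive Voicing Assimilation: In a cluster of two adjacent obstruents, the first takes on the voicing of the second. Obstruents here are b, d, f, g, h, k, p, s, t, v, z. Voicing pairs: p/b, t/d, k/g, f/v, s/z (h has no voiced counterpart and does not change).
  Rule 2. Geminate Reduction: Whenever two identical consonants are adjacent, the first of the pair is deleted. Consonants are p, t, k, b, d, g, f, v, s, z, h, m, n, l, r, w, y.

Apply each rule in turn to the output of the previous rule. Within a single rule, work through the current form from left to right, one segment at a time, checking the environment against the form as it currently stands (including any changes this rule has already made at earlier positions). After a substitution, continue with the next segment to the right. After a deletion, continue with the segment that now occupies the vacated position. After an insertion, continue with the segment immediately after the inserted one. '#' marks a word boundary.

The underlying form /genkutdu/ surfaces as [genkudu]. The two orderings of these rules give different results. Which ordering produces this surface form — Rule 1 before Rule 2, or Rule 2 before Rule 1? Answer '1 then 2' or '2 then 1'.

1 then 2

Order 1 then 2:
  1 Regressive Voicing Assimilation: [genkutdu] → [genkuddu]
  2 Geminate Reduction: [genkuddu] → [genkudu]
  result: [genkudu]
Order 2 then 1:
  2 Geminate Reduction: no change — [genkutdu]
  1 Regressive Voicing Assimilation: [genkutdu] → [genkuddu]
  result: [genkuddu]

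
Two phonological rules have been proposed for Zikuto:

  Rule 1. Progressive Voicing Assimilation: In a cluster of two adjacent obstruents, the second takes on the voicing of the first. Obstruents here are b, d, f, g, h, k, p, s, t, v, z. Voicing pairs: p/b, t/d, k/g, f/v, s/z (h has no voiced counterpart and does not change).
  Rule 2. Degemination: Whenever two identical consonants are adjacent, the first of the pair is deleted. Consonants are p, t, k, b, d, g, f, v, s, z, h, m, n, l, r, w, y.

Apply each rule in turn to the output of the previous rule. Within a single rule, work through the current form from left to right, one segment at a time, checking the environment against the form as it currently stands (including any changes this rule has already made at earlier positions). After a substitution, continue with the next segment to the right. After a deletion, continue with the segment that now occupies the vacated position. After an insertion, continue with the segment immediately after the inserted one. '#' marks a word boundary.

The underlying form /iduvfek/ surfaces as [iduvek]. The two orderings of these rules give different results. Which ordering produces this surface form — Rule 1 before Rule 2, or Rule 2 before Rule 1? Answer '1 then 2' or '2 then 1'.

1 then 2

Order 1 then 2:
  1 Progressive Voicing Assimilation: [iduvfek] → [iduvvek]
  2 Degemination: [iduvvek] → [iduvek]
  result: [iduvek]
Order 2 then 1:
  2 Degemination: no change — [iduvfek]
  1 Progressive Voicing Assimilation: [iduvfek] → [iduvvek]
  result: [iduvvek]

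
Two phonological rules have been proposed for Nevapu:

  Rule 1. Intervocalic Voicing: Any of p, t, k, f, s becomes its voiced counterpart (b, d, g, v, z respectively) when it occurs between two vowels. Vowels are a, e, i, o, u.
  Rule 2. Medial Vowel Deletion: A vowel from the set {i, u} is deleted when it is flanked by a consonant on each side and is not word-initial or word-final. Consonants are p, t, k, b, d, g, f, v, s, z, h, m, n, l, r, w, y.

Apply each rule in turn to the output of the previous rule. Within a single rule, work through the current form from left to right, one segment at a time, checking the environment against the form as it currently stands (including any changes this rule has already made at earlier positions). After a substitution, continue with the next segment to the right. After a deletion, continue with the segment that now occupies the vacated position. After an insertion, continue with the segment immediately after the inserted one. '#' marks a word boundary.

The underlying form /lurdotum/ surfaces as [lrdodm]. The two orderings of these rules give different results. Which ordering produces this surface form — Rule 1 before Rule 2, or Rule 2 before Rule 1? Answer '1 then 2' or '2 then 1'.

Order 1 then 2:
  1 Intervocalic Voicing: [lurdotum] → [lurdodum]
  2 Medial Vowel Deletion: [lurdodum] → [lrdodm]
  result: [lrdodm]
Order 2 then 1:
  2 Medial Vowel Deletion: [lurdotum] → [lrdotm]
  1 Intervocalic Voicing: no change — [lrdotm]
  result: [lrdotm]

1 then 2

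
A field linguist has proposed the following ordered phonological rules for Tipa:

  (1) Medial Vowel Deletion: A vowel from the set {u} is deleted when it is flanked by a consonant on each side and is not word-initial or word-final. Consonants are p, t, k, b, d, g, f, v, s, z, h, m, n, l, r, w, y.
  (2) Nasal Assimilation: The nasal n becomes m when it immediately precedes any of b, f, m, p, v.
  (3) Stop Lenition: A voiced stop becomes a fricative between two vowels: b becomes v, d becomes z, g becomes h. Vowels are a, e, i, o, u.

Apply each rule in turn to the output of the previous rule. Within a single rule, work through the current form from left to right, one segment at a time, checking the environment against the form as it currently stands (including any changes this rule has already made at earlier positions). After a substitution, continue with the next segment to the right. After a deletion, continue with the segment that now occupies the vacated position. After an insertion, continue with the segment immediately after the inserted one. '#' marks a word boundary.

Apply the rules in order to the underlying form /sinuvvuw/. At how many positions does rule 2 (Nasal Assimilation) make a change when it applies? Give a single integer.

1

(1) Medial Vowel Deletion: [sinuvvuw] → [sinvvw]
(2) Nasal Assimilation: [sinvvw] → [simvvw]
(3) Stop Lenition: no change — [simvvw]
Rule 2 changed 1 position(s).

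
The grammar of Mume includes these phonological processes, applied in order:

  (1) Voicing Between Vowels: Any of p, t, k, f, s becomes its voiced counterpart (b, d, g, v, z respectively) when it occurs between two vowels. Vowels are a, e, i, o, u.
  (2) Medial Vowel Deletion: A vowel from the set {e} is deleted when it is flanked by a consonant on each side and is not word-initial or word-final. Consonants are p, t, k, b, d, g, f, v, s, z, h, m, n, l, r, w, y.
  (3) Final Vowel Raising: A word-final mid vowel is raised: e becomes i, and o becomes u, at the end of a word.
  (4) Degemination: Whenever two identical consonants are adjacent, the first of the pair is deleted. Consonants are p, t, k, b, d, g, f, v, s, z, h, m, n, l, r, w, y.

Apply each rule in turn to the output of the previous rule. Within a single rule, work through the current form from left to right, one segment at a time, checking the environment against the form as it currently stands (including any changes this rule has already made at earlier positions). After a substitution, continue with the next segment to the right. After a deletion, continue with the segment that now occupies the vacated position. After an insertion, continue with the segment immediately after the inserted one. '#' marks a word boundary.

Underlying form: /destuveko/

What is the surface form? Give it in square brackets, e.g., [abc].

[dstuvgu]

(1) Voicing Between Vowels: [destuveko] → [destuvego]
(2) Medial Vowel Deletion: [destuvego] → [dstuvgo]
(3) Final Vowel Raising: [dstuvgo] → [dstuvgu]
(4) Degemination: no change — [dstuvgu]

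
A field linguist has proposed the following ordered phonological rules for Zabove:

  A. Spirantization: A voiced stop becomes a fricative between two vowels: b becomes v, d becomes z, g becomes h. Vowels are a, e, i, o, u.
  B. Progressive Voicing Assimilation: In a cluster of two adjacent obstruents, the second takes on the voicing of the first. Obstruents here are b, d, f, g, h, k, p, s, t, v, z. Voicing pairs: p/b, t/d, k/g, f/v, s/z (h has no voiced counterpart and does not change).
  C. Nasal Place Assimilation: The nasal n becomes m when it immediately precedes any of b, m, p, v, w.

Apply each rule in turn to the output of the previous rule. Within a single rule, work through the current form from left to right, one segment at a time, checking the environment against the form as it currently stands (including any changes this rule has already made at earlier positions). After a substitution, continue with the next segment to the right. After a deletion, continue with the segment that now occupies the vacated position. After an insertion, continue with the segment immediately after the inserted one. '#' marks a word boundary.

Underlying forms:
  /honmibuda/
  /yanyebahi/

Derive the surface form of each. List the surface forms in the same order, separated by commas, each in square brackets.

/honmibuda/:
  A Spirantization: [honmibuda] → [honmivuza]
  B Progressive Voicing Assimilation: no change — [honmivuza]
  C Nasal Place Assimilation: [honmivuza] → [hommivuza]
/yanyebahi/:
  A Spirantization: [yanyebahi] → [yanyevahi]
  B Progressive Voicing Assimilation: no change — [yanyevahi]
  C Nasal Place Assimilation: no change — [yanyevahi]

[hommivuza], [yanyevahi]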